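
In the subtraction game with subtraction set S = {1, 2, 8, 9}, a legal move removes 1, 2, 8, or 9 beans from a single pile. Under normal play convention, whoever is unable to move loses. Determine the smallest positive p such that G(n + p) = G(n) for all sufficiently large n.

10

G(0) = 0
G(1) = mex{0} = 1
G(2) = mex{1,0} = 2
G(3) = mex{2,1} = 0
G(4) = mex{0,2} = 1
G(5) = mex{1,0} = 2
G(6) = mex{2,1} = 0
G(7) = mex{0,2} = 1
G(8) = mex{1,0,0} = 2
G(9) = mex{2,1,1,0} = 3
G(10) = mex{3,2,2,1} = 0
G(11) = mex{0,3,0,2} = 1
G(12) = mex{1,0,1,0} = 2
G(13) = mex{2,1,2,1} = 0
G(14) = mex{0,2,0,2} = 1
G(15) = mex{1,0,1,0} = 2
G(16) = mex{2,1,2,1} = 0
G(17) = mex{0,2,3,2} = 1
G(18) = mex{1,0,0,3} = 2
G(19) = mex{2,1,1,0} = 3
G(20) = mex{3,2,2,1} = 0
G(21) = mex{0,3,0,2} = 1
G(n+10) = G(n) holds for n = 0,…,8 (a full window of length max(S) = 9), so the sequence is purely periodic with period 10.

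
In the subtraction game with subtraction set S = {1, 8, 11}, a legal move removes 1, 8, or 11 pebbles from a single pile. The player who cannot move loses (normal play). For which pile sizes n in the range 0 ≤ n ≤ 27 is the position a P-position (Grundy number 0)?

0, 2, 4, 6, 9, 16, 18, 21, 23, 25

n :  0  1  2  3  4  5  6  7  8  9 10 11 12 13 14 15 16 17 18 19 20 21 22 23 24 25 26 27
G :  0  1  0  1  0  1  0  1  2  0  1  2  3  2  3  2  0  1  0  1  2  0  1  0  1  0  1  2
P-positions are exactly the n with G(n) = 0.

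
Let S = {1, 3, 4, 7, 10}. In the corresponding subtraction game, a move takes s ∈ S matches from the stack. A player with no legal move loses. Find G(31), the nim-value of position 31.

n :  0  1  2  3  4  5  6  7  8  9 10 11 12 13 14 15 16 17 18 19 20 21 22 23 24 25 26 27 28 29 30 31
G :  0  1  0  1  2  3  2  3  0  1  4  5  2  0  1  4  3  2  3  0  1  0  1  2  3  2  4  0  1  3  5  2

2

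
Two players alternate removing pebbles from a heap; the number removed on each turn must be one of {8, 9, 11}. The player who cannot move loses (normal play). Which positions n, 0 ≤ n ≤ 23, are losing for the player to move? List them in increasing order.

0, 1, 2, 3, 4, 5, 6, 7, 19, 20, 21, 22, 23

n :  0  1  2  3  4  5  6  7  8  9 10 11 12 13 14 15 16 17 18 19 20 21 22 23
G :  0  0  0  0  0  0  0  0  1  1  1  1  1  1  1  1  2  2  2  0  0  0  0  0
P-positions are exactly the n with G(n) = 0.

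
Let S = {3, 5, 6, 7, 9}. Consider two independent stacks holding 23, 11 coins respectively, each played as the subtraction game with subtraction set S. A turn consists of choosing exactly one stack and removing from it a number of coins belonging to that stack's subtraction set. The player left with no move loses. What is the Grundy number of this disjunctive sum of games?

All stacks use S = {3, 5, 6, 7, 9}:
n :  0  1  2  3  4  5  6  7  8  9 10 11 12 13 14 15 16 17 18 19 20 21 22 23
G :  0  0  0  1  1  1  2  2  2  3  3  3  0  0  0  1  1  1  2  2  2  3  3  3
Stack A: G(23) = 3.
Stack B: G(11) = 3.
Combined Grundy value = 3 ⊕ 3 = 0.

0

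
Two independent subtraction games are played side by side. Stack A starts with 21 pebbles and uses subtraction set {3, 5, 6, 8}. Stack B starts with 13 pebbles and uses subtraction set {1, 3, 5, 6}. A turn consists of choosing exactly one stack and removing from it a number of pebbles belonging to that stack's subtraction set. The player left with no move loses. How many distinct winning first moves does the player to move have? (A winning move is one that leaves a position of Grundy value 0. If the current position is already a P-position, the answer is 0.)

2

Stack A, S = {3, 5, 6, 8}:
n :  0  1  2  3  4  5  6  7  8  9 10 11 12 13 14 15 16 17 18 19 20 21
G :  0  0  0  1  1  1  2  2  2  3  3  0  0  0  1  1  1  2  2  2  3  3
G_A(21) = 3.
Stack B, S = {1, 3, 5, 6}:
n :  0  1  2  3  4  5  6  7  8  9 10 11 12 13
G :  0  1  0  1  0  1  2  3  2  3  2  0  1  0
G_B(13) = 0.
Combined Grundy value = 3 ⊕ 0 = 3.
A winning move leaves total XOR = 0, i.e. changes one component's Grundy value g to g ⊕ X where X is the current total.
Stack A: need g' = 3⊕3 = 0. Options: 21−3→G=2, 21−5→G=1, 21−6→G=1, 21−8→G=0. Hits: 1.
Stack B: need g' = 0⊕3 = 3. Options: 13−1→G=1, 13−3→G=2, 13−5→G=2, 13−6→G=3. Hits: 1.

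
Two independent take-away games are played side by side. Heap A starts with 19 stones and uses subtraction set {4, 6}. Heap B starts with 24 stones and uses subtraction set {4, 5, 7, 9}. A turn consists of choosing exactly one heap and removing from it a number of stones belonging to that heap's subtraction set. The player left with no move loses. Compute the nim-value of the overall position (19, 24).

0

Heap A, S = {4, 6}:
n :  0  1  2  3  4  5  6  7  8  9 10 11 12 13 14 15 16 17 18 19
G :  0  0  0  0  1  1  1  1  2  2  0  0  0  0  1  1  1  1  2  2
G_A(19) = 2.
Heap B, S = {4, 5, 7, 9}:
G(0) = 0
G(1) = mex{} = 0
G(2) = mex{} = 0
G(3) = mex{} = 0
G(4) = mex{0} = 1
G(5) = mex{0,0} = 1
G(6) = mex{0,0} = 1
G(7) = mex{0,0,0} = 1
G(8) = mex{1,0,0} = 2
G(9) = mex{1,1,0,0} = 2
G(10) = mex{1,1,0,0} = 2
G(11) = mex{1,1,1,0} = 2
G(12) = mex{2,1,1,0} = 3
G(13) = mex{2,2,1,1} = 0
G(14) = mex{2,2,1,1} = 0
G(15) = mex{2,2,2,1} = 0
G(16) = mex{3,2,2,1} = 0
G(17) = mex{0,3,2,2} = 1
G(18) = mex{0,0,2,2} = 1
G(19) = mex{0,0,3,2} = 1
G(20) = mex{0,0,0,2} = 1
G(21) = mex{1,0,0,3} = 2
G(22) = mex{1,1,0,0} = 2
G(23) = mex{1,1,0,0} = 2
G(24) = mex{1,1,1,0} = 2
G_B(24) = 2.
Combined Grundy value = 2 ⊕ 2 = 0.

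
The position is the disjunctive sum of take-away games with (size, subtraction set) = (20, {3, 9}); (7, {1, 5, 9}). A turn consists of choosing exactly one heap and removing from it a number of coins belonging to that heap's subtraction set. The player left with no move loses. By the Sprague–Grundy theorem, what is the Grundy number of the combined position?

1

Heap A, S = {3, 9}:
n :  0  1  2  3  4  5  6  7  8  9 10 11 12 13 14 15 16 17 18 19 20
G :  0  0  0  1  1  1  0  0  0  1  1  1  0  0  0  1  1  1  0  0  0
G_A(20) = 0.
Heap B, S = {1, 5, 9}:
n : 0 1 2 3 4 5 6 7
G : 0 1 0 1 0 1 0 1
G_B(7) = 1.
Combined Grundy value = 0 ⊕ 1 = 1.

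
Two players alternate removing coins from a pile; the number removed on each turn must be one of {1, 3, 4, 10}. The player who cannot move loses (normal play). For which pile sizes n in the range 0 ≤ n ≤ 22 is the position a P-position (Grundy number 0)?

G(0) = 0
G(1) = mex{0} = 1
G(2) = mex{1} = 0
G(3) = mex{0,0} = 1
G(4) = mex{1,1,0} = 2
G(5) = mex{2,0,1} = 3
G(6) = mex{3,1,0} = 2
G(7) = mex{2,2,1} = 0
G(8) = mex{0,3,2} = 1
G(9) = mex{1,2,3} = 0
G(10) = mex{0,0,2,0} = 1
G(11) = mex{1,1,0,1} = 2
G(12) = mex{2,0,1,0} = 3
G(13) = mex{3,1,0,1} = 2
G(14) = mex{2,2,1,2} = 0
G(15) = mex{0,3,2,3} = 1
G(16) = mex{1,2,3,2} = 0
G(17) = mex{0,0,2,0} = 1
G(18) = mex{1,1,0,1} = 2
G(19) = mex{2,0,1,0} = 3
G(20) = mex{3,1,0,1} = 2
G(21) = mex{2,2,1,2} = 0
G(22) = mex{0,3,2,3} = 1
P-positions are exactly the n with G(n) = 0.

0, 2, 7, 9, 14, 16, 21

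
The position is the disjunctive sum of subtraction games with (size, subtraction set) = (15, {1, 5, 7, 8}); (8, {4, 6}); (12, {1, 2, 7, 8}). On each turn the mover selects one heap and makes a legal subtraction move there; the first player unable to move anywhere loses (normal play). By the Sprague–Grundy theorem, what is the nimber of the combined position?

2

Heap A, S = {1, 5, 7, 8}:
G(0) = 0
G(1) = mex{0} = 1
G(2) = mex{1} = 0
G(3) = mex{0} = 1
G(4) = mex{1} = 0
G(5) = mex{0,0} = 1
G(6) = mex{1,1} = 0
G(7) = mex{0,0,0} = 1
G(8) = mex{1,1,1,0} = 2
G(9) = mex{2,0,0,1} = 3
G(10) = mex{3,1,1,0} = 2
G(11) = mex{2,0,0,1} = 3
G(12) = mex{3,1,1,0} = 2
G(13) = mex{2,2,0,1} = 3
G(14) = mex{3,3,1,0} = 2
G(15) = mex{2,2,2,1} = 0
G_A(15) = 0.
Heap B, S = {4, 6}:
n : 0 1 2 3 4 5 6 7 8
G : 0 0 0 0 1 1 1 1 2
G_B(8) = 2.
Heap C, S = {1, 2, 7, 8}:
G(0) = 0
G(1) = mex{0} = 1
G(2) = mex{1,0} = 2
G(3) = mex{2,1} = 0
G(4) = mex{0,2} = 1
G(5) = mex{1,0} = 2
G(6) = mex{2,1} = 0
G(7) = mex{0,2,0} = 1
G(8) = mex{1,0,1,0} = 2
G(9) = mex{2,1,2,1} = 0
G(10) = mex{0,2,0,2} = 1
G(11) = mex{1,0,1,0} = 2
G(12) = mex{2,1,2,1} = 0
G_C(12) = 0.
Combined Grundy value = 0 ⊕ 2 ⊕ 0 = 2.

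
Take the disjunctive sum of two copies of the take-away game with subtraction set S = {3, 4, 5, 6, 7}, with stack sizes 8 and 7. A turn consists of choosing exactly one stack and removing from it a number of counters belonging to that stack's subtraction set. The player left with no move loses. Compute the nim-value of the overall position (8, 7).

All stacks use S = {3, 4, 5, 6, 7}:
n : 0 1 2 3 4 5 6 7 8
G : 0 0 0 1 1 1 2 2 2
Stack A: G(8) = 2.
Stack B: G(7) = 2.
Combined Grundy value = 2 ⊕ 2 = 0.

0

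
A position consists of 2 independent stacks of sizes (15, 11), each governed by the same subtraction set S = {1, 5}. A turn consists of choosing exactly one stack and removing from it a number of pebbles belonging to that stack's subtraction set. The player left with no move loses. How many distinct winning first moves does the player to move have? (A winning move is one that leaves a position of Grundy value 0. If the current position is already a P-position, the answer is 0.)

0

All stacks use S = {1, 5}:
G(0) = 0
G(1) = mex{0} = 1
G(2) = mex{1} = 0
G(3) = mex{0} = 1
G(4) = mex{1} = 0
G(5) = mex{0,0} = 1
G(6) = mex{1,1} = 0
G(7) = mex{0,0} = 1
G(8) = mex{1,1} = 0
G(9) = mex{0,0} = 1
G(10) = mex{1,1} = 0
G(11) = mex{0,0} = 1
G(12) = mex{1,1} = 0
G(13) = mex{0,0} = 1
G(14) = mex{1,1} = 0
G(15) = mex{0,0} = 1
Stack A: G(15) = 1.
Stack B: G(11) = 1.
Combined Grundy value = 1 ⊕ 1 = 0.
A winning move leaves total XOR = 0, i.e. changes one component's Grundy value g to g ⊕ X where X is the current total.
Stack A: target g' = 1⊕0 = 1, but every legal move changes the Grundy value (mex property), so 0 moves.
Stack B: target g' = 1⊕0 = 1, but every legal move changes the Grundy value (mex property), so 0 moves.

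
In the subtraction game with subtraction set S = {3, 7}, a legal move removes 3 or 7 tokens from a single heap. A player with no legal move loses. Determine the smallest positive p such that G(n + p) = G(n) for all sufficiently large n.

10

n :  0  1  2  3  4  5  6  7  8  9 10 11 12 13 14 15 16 17 18 19 20 21
G :  0  0  0  1  1  1  0  2  2  1  0  0  0  1  1  1  0  2  2  1  0  0
G(n+10) = G(n) holds for n = 0,…,6 (a full window of length max(S) = 7), so the sequence is purely periodic with period 10.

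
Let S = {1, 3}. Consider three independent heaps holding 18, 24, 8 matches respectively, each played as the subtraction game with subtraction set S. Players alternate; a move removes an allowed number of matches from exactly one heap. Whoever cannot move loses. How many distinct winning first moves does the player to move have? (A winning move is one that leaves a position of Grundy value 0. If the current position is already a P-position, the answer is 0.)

All heaps use S = {1, 3}:
n :  0  1  2  3  4  5  6  7  8  9 10 11 12 13 14 15 16 17 18 19 20 21 22 23 24
G :  0  1  0  1  0  1  0  1  0  1  0  1  0  1  0  1  0  1  0  1  0  1  0  1  0
Heap A: G(18) = 0.
Heap B: G(24) = 0.
Heap C: G(8) = 0.
Combined Grundy value = 0 ⊕ 0 ⊕ 0 = 0.
A winning move leaves total XOR = 0, i.e. changes one component's Grundy value g to g ⊕ X where X is the current total.
Heap A: target g' = 0⊕0 = 0, but every legal move changes the Grundy value (mex property), so 0 moves.
Heap B: target g' = 0⊕0 = 0, but every legal move changes the Grundy value (mex property), so 0 moves.
Heap C: target g' = 0⊕0 = 0, but every legal move changes the Grundy value (mex property), so 0 moves.

0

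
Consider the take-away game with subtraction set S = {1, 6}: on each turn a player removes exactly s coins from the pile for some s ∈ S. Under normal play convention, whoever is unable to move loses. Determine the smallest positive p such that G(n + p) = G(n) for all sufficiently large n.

G(0) = 0
G(1) = mex{0} = 1
G(2) = mex{1} = 0
G(3) = mex{0} = 1
G(4) = mex{1} = 0
G(5) = mex{0} = 1
G(6) = mex{1,0} = 2
G(7) = mex{2,1} = 0
G(8) = mex{0,0} = 1
G(9) = mex{1,1} = 0
G(10) = mex{0,0} = 1
G(11) = mex{1,1} = 0
G(12) = mex{0,2} = 1
G(13) = mex{1,0} = 2
G(14) = mex{2,1} = 0
G(15) = mex{0,0} = 1
G(n+7) = G(n) holds for n = 0,…,5 (a full window of length max(S) = 6), so the sequence is purely periodic with period 7.

7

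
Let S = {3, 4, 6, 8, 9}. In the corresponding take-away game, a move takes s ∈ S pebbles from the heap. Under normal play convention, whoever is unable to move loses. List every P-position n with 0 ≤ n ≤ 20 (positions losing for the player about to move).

G(0) = 0
G(1) = mex{} = 0
G(2) = mex{} = 0
G(3) = mex{0} = 1
G(4) = mex{0,0} = 1
G(5) = mex{0,0} = 1
G(6) = mex{1,0,0} = 2
G(7) = mex{1,1,0} = 2
G(8) = mex{1,1,0,0} = 2
G(9) = mex{2,1,1,0,0} = 3
G(10) = mex{2,2,1,0,0} = 3
G(11) = mex{2,2,1,1,0} = 3
G(12) = mex{3,2,2,1,1} = 0
G(13) = mex{3,3,2,1,1} = 0
G(14) = mex{3,3,2,2,1} = 0
G(15) = mex{0,3,3,2,2} = 1
G(16) = mex{0,0,3,2,2} = 1
G(17) = mex{0,0,3,3,2} = 1
G(18) = mex{1,0,0,3,3} = 2
G(19) = mex{1,1,0,3,3} = 2
G(20) = mex{1,1,0,0,3} = 2
P-positions are exactly the n with G(n) = 0.

0, 1, 2, 12, 13, 14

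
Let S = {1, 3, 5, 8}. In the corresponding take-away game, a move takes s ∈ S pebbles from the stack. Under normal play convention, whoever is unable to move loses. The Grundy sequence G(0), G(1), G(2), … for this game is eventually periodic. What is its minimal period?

13

n :  0  1  2  3  4  5  6  7  8  9 10 11 12 13 14 15 16 17 18 19 20 21 22 23 24 25 26 27
G :  0  1  0  1  0  1  0  1  2  3  2  3  2  0  1  0  1  0  1  0  1  2  3  2  3  2  0  1
G(n+13) = G(n) holds for n = 0,…,7 (a full window of length max(S) = 8), so the sequence is purely periodic with period 13.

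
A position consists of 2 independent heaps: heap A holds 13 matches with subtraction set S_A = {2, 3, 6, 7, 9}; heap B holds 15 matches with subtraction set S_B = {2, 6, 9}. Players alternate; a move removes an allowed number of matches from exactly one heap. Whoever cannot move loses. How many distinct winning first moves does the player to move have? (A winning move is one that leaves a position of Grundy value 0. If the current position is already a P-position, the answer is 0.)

0

Heap A, S = {2, 3, 6, 7, 9}:
G(0) = 0
G(1) = mex{} = 0
G(2) = mex{0} = 1
G(3) = mex{0,0} = 1
G(4) = mex{1,0} = 2
G(5) = mex{1,1} = 0
G(6) = mex{2,1,0} = 3
G(7) = mex{0,2,0,0} = 1
G(8) = mex{3,0,1,0} = 2
G(9) = mex{1,3,1,1,0} = 2
G(10) = mex{2,1,2,1,0} = 3
G(11) = mex{2,2,0,2,1} = 3
G(12) = mex{3,2,3,0,1} = 4
G(13) = mex{3,3,1,3,2} = 0
G_A(13) = 0.
Heap B, S = {2, 6, 9}:
G(0) = 0
G(1) = mex{} = 0
G(2) = mex{0} = 1
G(3) = mex{0} = 1
G(4) = mex{1} = 0
G(5) = mex{1} = 0
G(6) = mex{0,0} = 1
G(7) = mex{0,0} = 1
G(8) = mex{1,1} = 0
G(9) = mex{1,1,0} = 2
G(10) = mex{0,0,0} = 1
G(11) = mex{2,0,1} = 3
G(12) = mex{1,1,1} = 0
G(13) = mex{3,1,0} = 2
G(14) = mex{0,0,0} = 1
G(15) = mex{2,2,1} = 0
G_B(15) = 0.
Combined Grundy value = 0 ⊕ 0 = 0.
A winning move leaves total XOR = 0, i.e. changes one component's Grundy value g to g ⊕ X where X is the current total.
Heap A: target g' = 0⊕0 = 0, but every legal move changes the Grundy value (mex property), so 0 moves.
Heap B: target g' = 0⊕0 = 0, but every legal move changes the Grundy value (mex property), so 0 moves.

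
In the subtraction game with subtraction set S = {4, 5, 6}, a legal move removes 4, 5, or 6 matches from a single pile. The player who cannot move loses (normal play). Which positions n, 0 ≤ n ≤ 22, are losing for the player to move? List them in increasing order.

G(0) = 0
G(1) = mex{} = 0
G(2) = mex{} = 0
G(3) = mex{} = 0
G(4) = mex{0} = 1
G(5) = mex{0,0} = 1
G(6) = mex{0,0,0} = 1
G(7) = mex{0,0,0} = 1
G(8) = mex{1,0,0} = 2
G(9) = mex{1,1,0} = 2
G(10) = mex{1,1,1} = 0
G(11) = mex{1,1,1} = 0
G(12) = mex{2,1,1} = 0
G(13) = mex{2,2,1} = 0
G(14) = mex{0,2,2} = 1
G(15) = mex{0,0,2} = 1
G(16) = mex{0,0,0} = 1
G(17) = mex{0,0,0} = 1
G(18) = mex{1,0,0} = 2
G(19) = mex{1,1,0} = 2
G(20) = mex{1,1,1} = 0
G(21) = mex{1,1,1} = 0
G(22) = mex{2,1,1} = 0
P-positions are exactly the n with G(n) = 0.

0, 1, 2, 3, 10, 11, 12, 13, 20, 21, 22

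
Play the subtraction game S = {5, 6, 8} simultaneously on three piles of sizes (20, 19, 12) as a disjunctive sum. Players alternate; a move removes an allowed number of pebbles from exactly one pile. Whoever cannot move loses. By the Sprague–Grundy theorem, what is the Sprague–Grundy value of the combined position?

All piles use S = {5, 6, 8}:
n :  0  1  2  3  4  5  6  7  8  9 10 11 12 13 14 15 16 17 18 19 20
G :  0  0  0  0  0  1  1  1  1  1  2  2  2  0  0  0  0  0  1  1  1
Pile A: G(20) = 1.
Pile B: G(19) = 1.
Pile C: G(12) = 2.
Combined Grundy value = 1 ⊕ 1 ⊕ 2 = 2.

2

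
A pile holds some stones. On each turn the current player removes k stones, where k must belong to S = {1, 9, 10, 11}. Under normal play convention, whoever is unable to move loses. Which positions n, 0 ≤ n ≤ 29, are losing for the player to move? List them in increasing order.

0, 2, 4, 6, 8, 20, 22, 24, 26, 28

G(0) = 0
G(1) = mex{0} = 1
G(2) = mex{1} = 0
G(3) = mex{0} = 1
G(4) = mex{1} = 0
G(5) = mex{0} = 1
G(6) = mex{1} = 0
G(7) = mex{0} = 1
G(8) = mex{1} = 0
G(9) = mex{0,0} = 1
G(10) = mex{1,1,0} = 2
G(11) = mex{2,0,1,0} = 3
G(12) = mex{3,1,0,1} = 2
G(13) = mex{2,0,1,0} = 3
G(14) = mex{3,1,0,1} = 2
G(15) = mex{2,0,1,0} = 3
G(16) = mex{3,1,0,1} = 2
G(17) = mex{2,0,1,0} = 3
G(18) = mex{3,1,0,1} = 2
G(19) = mex{2,2,1,0} = 3
G(20) = mex{3,3,2,1} = 0
G(21) = mex{0,2,3,2} = 1
G(22) = mex{1,3,2,3} = 0
G(23) = mex{0,2,3,2} = 1
G(24) = mex{1,3,2,3} = 0
G(25) = mex{0,2,3,2} = 1
G(26) = mex{1,3,2,3} = 0
G(27) = mex{0,2,3,2} = 1
G(28) = mex{1,3,2,3} = 0
G(29) = mex{0,0,3,2} = 1
P-positions are exactly the n with G(n) = 0.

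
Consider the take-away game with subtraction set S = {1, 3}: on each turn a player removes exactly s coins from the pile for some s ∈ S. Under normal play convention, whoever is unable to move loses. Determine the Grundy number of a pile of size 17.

G(0) = 0
G(1) = mex{0} = 1
G(2) = mex{1} = 0
G(3) = mex{0,0} = 1
G(4) = mex{1,1} = 0
G(5) = mex{0,0} = 1
G(6) = mex{1,1} = 0
G(7) = mex{0,0} = 1
G(8) = mex{1,1} = 0
G(9) = mex{0,0} = 1
G(10) = mex{1,1} = 0
G(11) = mex{0,0} = 1
G(12) = mex{1,1} = 0
G(13) = mex{0,0} = 1
G(14) = mex{1,1} = 0
G(15) = mex{0,0} = 1
G(16) = mex{1,1} = 0
G(17) = mex{0,0} = 1

1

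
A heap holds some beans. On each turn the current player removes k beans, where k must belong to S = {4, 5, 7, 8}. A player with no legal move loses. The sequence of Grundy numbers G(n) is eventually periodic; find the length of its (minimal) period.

G(0) = 0
G(1) = mex{} = 0
G(2) = mex{} = 0
G(3) = mex{} = 0
G(4) = mex{0} = 1
G(5) = mex{0,0} = 1
G(6) = mex{0,0} = 1
G(7) = mex{0,0,0} = 1
G(8) = mex{1,0,0,0} = 2
G(9) = mex{1,1,0,0} = 2
G(10) = mex{1,1,0,0} = 2
G(11) = mex{1,1,1,0} = 2
G(12) = mex{2,1,1,1} = 0
G(13) = mex{2,2,1,1} = 0
G(14) = mex{2,2,1,1} = 0
G(15) = mex{2,2,2,1} = 0
G(16) = mex{0,2,2,2} = 1
G(17) = mex{0,0,2,2} = 1
G(18) = mex{0,0,2,2} = 1
G(19) = mex{0,0,0,2} = 1
G(20) = mex{1,0,0,0} = 2
G(21) = mex{1,1,0,0} = 2
G(22) = mex{1,1,0,0} = 2
G(23) = mex{1,1,1,0} = 2
G(24) = mex{2,1,1,1} = 0
G(25) = mex{2,2,1,1} = 0
G(n+12) = G(n) holds for n = 0,…,7 (a full window of length max(S) = 8), so the sequence is purely periodic with period 12.

12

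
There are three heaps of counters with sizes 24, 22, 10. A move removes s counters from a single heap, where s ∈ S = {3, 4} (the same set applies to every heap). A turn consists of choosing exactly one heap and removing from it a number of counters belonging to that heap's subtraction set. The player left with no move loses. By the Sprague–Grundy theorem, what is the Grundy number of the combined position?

All heaps use S = {3, 4}:
G(0) = 0
G(1) = mex{} = 0
G(2) = mex{} = 0
G(3) = mex{0} = 1
G(4) = mex{0,0} = 1
G(5) = mex{0,0} = 1
G(6) = mex{1,0} = 2
G(7) = mex{1,1} = 0
G(8) = mex{1,1} = 0
G(9) = mex{2,1} = 0
G(10) = mex{0,2} = 1
G(11) = mex{0,0} = 1
G(12) = mex{0,0} = 1
G(13) = mex{1,0} = 2
G(14) = mex{1,1} = 0
G(15) = mex{1,1} = 0
G(16) = mex{2,1} = 0
G(17) = mex{0,2} = 1
G(18) = mex{0,0} = 1
G(19) = mex{0,0} = 1
G(20) = mex{1,0} = 2
G(21) = mex{1,1} = 0
G(22) = mex{1,1} = 0
G(23) = mex{2,1} = 0
G(24) = mex{0,2} = 1
Heap A: G(24) = 1.
Heap B: G(22) = 0.
Heap C: G(10) = 1.
Combined Grundy value = 1 ⊕ 0 ⊕ 1 = 0.

0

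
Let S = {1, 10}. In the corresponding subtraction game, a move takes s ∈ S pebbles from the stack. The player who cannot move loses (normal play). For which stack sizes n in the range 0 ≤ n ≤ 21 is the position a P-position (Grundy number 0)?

G(0) = 0
G(1) = mex{0} = 1
G(2) = mex{1} = 0
G(3) = mex{0} = 1
G(4) = mex{1} = 0
G(5) = mex{0} = 1
G(6) = mex{1} = 0
G(7) = mex{0} = 1
G(8) = mex{1} = 0
G(9) = mex{0} = 1
G(10) = mex{1,0} = 2
G(11) = mex{2,1} = 0
G(12) = mex{0,0} = 1
G(13) = mex{1,1} = 0
G(14) = mex{0,0} = 1
G(15) = mex{1,1} = 0
G(16) = mex{0,0} = 1
G(17) = mex{1,1} = 0
G(18) = mex{0,0} = 1
G(19) = mex{1,1} = 0
G(20) = mex{0,2} = 1
G(21) = mex{1,0} = 2
P-positions are exactly the n with G(n) = 0.

0, 2, 4, 6, 8, 11, 13, 15, 17, 19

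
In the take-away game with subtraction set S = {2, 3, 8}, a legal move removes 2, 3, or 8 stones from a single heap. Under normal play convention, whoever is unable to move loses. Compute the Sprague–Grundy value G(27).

1

n :  0  1  2  3  4  5  6  7  8  9 10 11 12 13 14 15 16 17 18 19 20 21 22 23 24 25 26 27
G :  0  0  1  1  2  0  0  1  1  2  0  0  1  1  2  0  0  1  1  2  0  0  1  1  2  0  0  1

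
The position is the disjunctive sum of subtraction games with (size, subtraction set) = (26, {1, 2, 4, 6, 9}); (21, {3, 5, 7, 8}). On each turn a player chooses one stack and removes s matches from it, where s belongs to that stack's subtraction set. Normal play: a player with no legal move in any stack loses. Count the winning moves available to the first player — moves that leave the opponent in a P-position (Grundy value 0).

Stack A, S = {1, 2, 4, 6, 9}:
n :  0  1  2  3  4  5  6  7  8  9 10 11 12 13 14 15 16 17 18 19 20 21 22 23 24 25 26
G :  0  1  2  0  1  2  3  4  0  1  2  0  1  2  3  4  0  1  2  0  1  2  3  4  0  1  2
G_A(26) = 2.
Stack B, S = {3, 5, 7, 8}:
G(0) = 0
G(1) = mex{} = 0
G(2) = mex{} = 0
G(3) = mex{0} = 1
G(4) = mex{0} = 1
G(5) = mex{0,0} = 1
G(6) = mex{1,0} = 2
G(7) = mex{1,0,0} = 2
G(8) = mex{1,1,0,0} = 2
G(9) = mex{2,1,0,0} = 3
G(10) = mex{2,1,1,0} = 3
G(11) = mex{2,2,1,1} = 0
G(12) = mex{3,2,1,1} = 0
G(13) = mex{3,2,2,1} = 0
G(14) = mex{0,3,2,2} = 1
G(15) = mex{0,3,2,2} = 1
G(16) = mex{0,0,3,2} = 1
G(17) = mex{1,0,3,3} = 2
G(18) = mex{1,0,0,3} = 2
G(19) = mex{1,1,0,0} = 2
G(20) = mex{2,1,0,0} = 3
G(21) = mex{2,1,1,0} = 3
G_B(21) = 3.
Combined Grundy value = 2 ⊕ 3 = 1.
A winning move leaves total XOR = 0, i.e. changes one component's Grundy value g to g ⊕ X where X is the current total.
Stack A: need g' = 2⊕1 = 3. Options: 26−1→G=1, 26−2→G=0, 26−4→G=3, 26−6→G=1, 26−9→G=1. Hits: 1.
Stack B: need g' = 3⊕1 = 2. Options: 21−3→G=2, 21−5→G=1, 21−7→G=1, 21−8→G=0. Hits: 1.

2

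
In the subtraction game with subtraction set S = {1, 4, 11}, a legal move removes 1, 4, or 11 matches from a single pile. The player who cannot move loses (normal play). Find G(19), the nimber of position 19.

2

G(0) = 0
G(1) = mex{0} = 1
G(2) = mex{1} = 0
G(3) = mex{0} = 1
G(4) = mex{1,0} = 2
G(5) = mex{2,1} = 0
G(6) = mex{0,0} = 1
G(7) = mex{1,1} = 0
G(8) = mex{0,2} = 1
G(9) = mex{1,0} = 2
G(10) = mex{2,1} = 0
G(11) = mex{0,0,0} = 1
G(12) = mex{1,1,1} = 0
G(13) = mex{0,2,0} = 1
G(14) = mex{1,0,1} = 2
G(15) = mex{2,1,2} = 0
G(16) = mex{0,0,0} = 1
G(17) = mex{1,1,1} = 0
G(18) = mex{0,2,0} = 1
G(19) = mex{1,0,1} = 2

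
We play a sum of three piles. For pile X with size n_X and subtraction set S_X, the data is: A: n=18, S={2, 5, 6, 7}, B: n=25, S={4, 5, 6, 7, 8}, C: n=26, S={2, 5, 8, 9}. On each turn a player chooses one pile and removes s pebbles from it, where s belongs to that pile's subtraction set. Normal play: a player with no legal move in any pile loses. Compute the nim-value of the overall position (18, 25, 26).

0

Pile A, S = {2, 5, 6, 7}:
G(0) = 0
G(1) = mex{} = 0
G(2) = mex{0} = 1
G(3) = mex{0} = 1
G(4) = mex{1} = 0
G(5) = mex{1,0} = 2
G(6) = mex{0,0,0} = 1
G(7) = mex{2,1,0,0} = 3
G(8) = mex{1,1,1,0} = 2
G(9) = mex{3,0,1,1} = 2
G(10) = mex{2,2,0,1} = 3
G(11) = mex{2,1,2,0} = 3
G(12) = mex{3,3,1,2} = 0
G(13) = mex{3,2,3,1} = 0
G(14) = mex{0,2,2,3} = 1
G(15) = mex{0,3,2,2} = 1
G(16) = mex{1,3,3,2} = 0
G(17) = mex{1,0,3,3} = 2
G(18) = mex{0,0,0,3} = 1
G_A(18) = 1.
Pile B, S = {4, 5, 6, 7, 8}:
G(0) = 0
G(1) = mex{} = 0
G(2) = mex{} = 0
G(3) = mex{} = 0
G(4) = mex{0} = 1
G(5) = mex{0,0} = 1
G(6) = mex{0,0,0} = 1
G(7) = mex{0,0,0,0} = 1
G(8) = mex{1,0,0,0,0} = 2
G(9) = mex{1,1,0,0,0} = 2
G(10) = mex{1,1,1,0,0} = 2
G(11) = mex{1,1,1,1,0} = 2
G(12) = mex{2,1,1,1,1} = 0
G(13) = mex{2,2,1,1,1} = 0
G(14) = mex{2,2,2,1,1} = 0
G(15) = mex{2,2,2,2,1} = 0
G(16) = mex{0,2,2,2,2} = 1
G(17) = mex{0,0,2,2,2} = 1
G(18) = mex{0,0,0,2,2} = 1
G(19) = mex{0,0,0,0,2} = 1
G(20) = mex{1,0,0,0,0} = 2
G(21) = mex{1,1,0,0,0} = 2
G(22) = mex{1,1,1,0,0} = 2
G(23) = mex{1,1,1,1,0} = 2
G(24) = mex{2,1,1,1,1} = 0
G(25) = mex{2,2,1,1,1} = 0
G_B(25) = 0.
Pile C, S = {2, 5, 8, 9}:
G(0) = 0
G(1) = mex{} = 0
G(2) = mex{0} = 1
G(3) = mex{0} = 1
G(4) = mex{1} = 0
G(5) = mex{1,0} = 2
G(6) = mex{0,0} = 1
G(7) = mex{2,1} = 0
G(8) = mex{1,1,0} = 2
G(9) = mex{0,0,0,0} = 1
G(10) = mex{2,2,1,0} = 3
G(11) = mex{1,1,1,1} = 0
G(12) = mex{3,0,0,1} = 2
G(13) = mex{0,2,2,0} = 1
G(14) = mex{2,1,1,2} = 0
G(15) = mex{1,3,0,1} = 2
G(16) = mex{0,0,2,0} = 1
G(17) = mex{2,2,1,2} = 0
G(18) = mex{1,1,3,1} = 0
G(19) = mex{0,0,0,3} = 1
G(20) = mex{0,2,2,0} = 1
G(21) = mex{1,1,1,2} = 0
G(22) = mex{1,0,0,1} = 2
G(23) = mex{0,0,2,0} = 1
G(24) = mex{2,1,1,2} = 0
G(25) = mex{1,1,0,1} = 2
G(26) = mex{0,0,0,0} = 1
G_C(26) = 1.
Combined Grundy value = 1 ⊕ 0 ⊕ 1 = 0.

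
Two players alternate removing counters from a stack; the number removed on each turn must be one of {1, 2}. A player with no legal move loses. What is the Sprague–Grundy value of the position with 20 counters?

n :  0  1  2  3  4  5  6  7  8  9 10 11 12 13 14 15 16 17 18 19 20
G :  0  1  2  0  1  2  0  1  2  0  1  2  0  1  2  0  1  2  0  1  2

2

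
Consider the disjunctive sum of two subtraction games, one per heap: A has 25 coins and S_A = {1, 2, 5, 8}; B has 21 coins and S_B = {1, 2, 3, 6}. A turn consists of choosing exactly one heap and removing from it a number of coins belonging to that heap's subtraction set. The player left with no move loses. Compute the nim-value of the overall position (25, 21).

Heap A, S = {1, 2, 5, 8}:
G(0) = 0
G(1) = mex{0} = 1
G(2) = mex{1,0} = 2
G(3) = mex{2,1} = 0
G(4) = mex{0,2} = 1
G(5) = mex{1,0,0} = 2
G(6) = mex{2,1,1} = 0
G(7) = mex{0,2,2} = 1
G(8) = mex{1,0,0,0} = 2
G(9) = mex{2,1,1,1} = 0
G(10) = mex{0,2,2,2} = 1
G(11) = mex{1,0,0,0} = 2
G(12) = mex{2,1,1,1} = 0
G(13) = mex{0,2,2,2} = 1
G(14) = mex{1,0,0,0} = 2
G(15) = mex{2,1,1,1} = 0
G(16) = mex{0,2,2,2} = 1
G(17) = mex{1,0,0,0} = 2
G(18) = mex{2,1,1,1} = 0
G(19) = mex{0,2,2,2} = 1
G(20) = mex{1,0,0,0} = 2
G(21) = mex{2,1,1,1} = 0
G(22) = mex{0,2,2,2} = 1
G(23) = mex{1,0,0,0} = 2
G(24) = mex{2,1,1,1} = 0
G(25) = mex{0,2,2,2} = 1
G_A(25) = 1.
Heap B, S = {1, 2, 3, 6}:
G(0) = 0
G(1) = mex{0} = 1
G(2) = mex{1,0} = 2
G(3) = mex{2,1,0} = 3
G(4) = mex{3,2,1} = 0
G(5) = mex{0,3,2} = 1
G(6) = mex{1,0,3,0} = 2
G(7) = mex{2,1,0,1} = 3
G(8) = mex{3,2,1,2} = 0
G(9) = mex{0,3,2,3} = 1
G(10) = mex{1,0,3,0} = 2
G(11) = mex{2,1,0,1} = 3
G(12) = mex{3,2,1,2} = 0
G(13) = mex{0,3,2,3} = 1
G(14) = mex{1,0,3,0} = 2
G(15) = mex{2,1,0,1} = 3
G(16) = mex{3,2,1,2} = 0
G(17) = mex{0,3,2,3} = 1
G(18) = mex{1,0,3,0} = 2
G(19) = mex{2,1,0,1} = 3
G(20) = mex{3,2,1,2} = 0
G(21) = mex{0,3,2,3} = 1
G_B(21) = 1.
Combined Grundy value = 1 ⊕ 1 = 0.

0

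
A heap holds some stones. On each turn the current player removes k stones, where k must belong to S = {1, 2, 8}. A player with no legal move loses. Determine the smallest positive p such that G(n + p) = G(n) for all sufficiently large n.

3

G(0) = 0
G(1) = mex{0} = 1
G(2) = mex{1,0} = 2
G(3) = mex{2,1} = 0
G(4) = mex{0,2} = 1
G(5) = mex{1,0} = 2
G(6) = mex{2,1} = 0
G(7) = mex{0,2} = 1
G(8) = mex{1,0,0} = 2
G(9) = mex{2,1,1} = 0
G(10) = mex{0,2,2} = 1
G(11) = mex{1,0,0} = 2
G(12) = mex{2,1,1} = 0
G(13) = mex{0,2,2} = 1
G(14) = mex{1,0,0} = 2
G(n+3) = G(n) holds for n = 0,…,7 (a full window of length max(S) = 8), so the sequence is purely periodic with period 3.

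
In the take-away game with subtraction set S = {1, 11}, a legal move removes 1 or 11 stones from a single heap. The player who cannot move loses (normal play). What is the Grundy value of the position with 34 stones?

G(0) = 0
G(1) = mex{0} = 1
G(2) = mex{1} = 0
G(3) = mex{0} = 1
G(4) = mex{1} = 0
G(5) = mex{0} = 1
G(6) = mex{1} = 0
G(7) = mex{0} = 1
G(8) = mex{1} = 0
G(9) = mex{0} = 1
G(10) = mex{1} = 0
G(11) = mex{0,0} = 1
G(12) = mex{1,1} = 0
G(13) = mex{0,0} = 1
G(14) = mex{1,1} = 0
G(15) = mex{0,0} = 1
G(16) = mex{1,1} = 0
G(17) = mex{0,0} = 1
G(18) = mex{1,1} = 0
G(19) = mex{0,0} = 1
G(20) = mex{1,1} = 0
G(21) = mex{0,0} = 1
G(22) = mex{1,1} = 0
G(23) = mex{0,0} = 1
G(24) = mex{1,1} = 0
G(25) = mex{0,0} = 1
G(26) = mex{1,1} = 0
G(27) = mex{0,0} = 1
G(28) = mex{1,1} = 0
G(29) = mex{0,0} = 1
G(30) = mex{1,1} = 0
G(31) = mex{0,0} = 1
G(32) = mex{1,1} = 0
G(33) = mex{0,0} = 1
G(34) = mex{1,1} = 0

0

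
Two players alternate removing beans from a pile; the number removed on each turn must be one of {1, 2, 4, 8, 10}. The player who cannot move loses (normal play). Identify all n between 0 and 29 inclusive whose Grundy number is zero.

n :  0  1  2  3  4  5  6  7  8  9 10 11 12 13 14 15 16 17 18 19 20 21 22 23 24 25 26 27 28 29
G :  0  1  2  0  1  2  0  1  2  0  1  2  0  1  2  0  1  2  0  1  2  0  1  2  0  1  2  0  1  2
P-positions are exactly the n with G(n) = 0.

0, 3, 6, 9, 12, 15, 18, 21, 24, 27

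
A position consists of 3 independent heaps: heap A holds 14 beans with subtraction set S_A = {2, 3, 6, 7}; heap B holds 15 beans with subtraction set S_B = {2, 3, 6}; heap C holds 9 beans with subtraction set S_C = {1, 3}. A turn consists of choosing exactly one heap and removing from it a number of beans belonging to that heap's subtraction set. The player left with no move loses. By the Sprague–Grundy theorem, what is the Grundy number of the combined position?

Heap A, S = {2, 3, 6, 7}:
n :  0  1  2  3  4  5  6  7  8  9 10 11 12 13 14
G :  0  0  1  1  2  0  3  1  2  0  0  1  1  2  0
G_A(14) = 0.
Heap B, S = {2, 3, 6}:
n :  0  1  2  3  4  5  6  7  8  9 10 11 12 13 14 15
G :  0  0  1  1  2  0  3  1  2  0  0  1  1  2  0  3
G_B(15) = 3.
Heap C, S = {1, 3}:
n : 0 1 2 3 4 5 6 7 8 9
G : 0 1 0 1 0 1 0 1 0 1
G_C(9) = 1.
Combined Grundy value = 0 ⊕ 3 ⊕ 1 = 2.

2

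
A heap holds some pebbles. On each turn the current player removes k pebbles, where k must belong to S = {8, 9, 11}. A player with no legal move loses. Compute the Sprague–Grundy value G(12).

n :  0  1  2  3  4  5  6  7  8  9 10 11 12
G :  0  0  0  0  0  0  0  0  1  1  1  1  1

1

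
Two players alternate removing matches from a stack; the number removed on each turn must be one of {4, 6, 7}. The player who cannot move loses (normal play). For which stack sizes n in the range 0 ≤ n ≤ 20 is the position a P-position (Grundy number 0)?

n :  0  1  2  3  4  5  6  7  8  9 10 11 12 13 14 15 16 17 18 19 20
G :  0  0  0  0  1  1  1  1  2  2  2  0  0  0  0  1  1  1  1  2  2
P-positions are exactly the n with G(n) = 0.

0, 1, 2, 3, 11, 12, 13, 14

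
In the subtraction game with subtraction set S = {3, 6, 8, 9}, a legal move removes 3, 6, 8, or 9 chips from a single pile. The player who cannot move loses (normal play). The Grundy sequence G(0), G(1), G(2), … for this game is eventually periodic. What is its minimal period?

12

G(0) = 0
G(1) = mex{} = 0
G(2) = mex{} = 0
G(3) = mex{0} = 1
G(4) = mex{0} = 1
G(5) = mex{0} = 1
G(6) = mex{1,0} = 2
G(7) = mex{1,0} = 2
G(8) = mex{1,0,0} = 2
G(9) = mex{2,1,0,0} = 3
G(10) = mex{2,1,0,0} = 3
G(11) = mex{2,1,1,0} = 3
G(12) = mex{3,2,1,1} = 0
G(13) = mex{3,2,1,1} = 0
G(14) = mex{3,2,2,1} = 0
G(15) = mex{0,3,2,2} = 1
G(16) = mex{0,3,2,2} = 1
G(17) = mex{0,3,3,2} = 1
G(18) = mex{1,0,3,3} = 2
G(19) = mex{1,0,3,3} = 2
G(20) = mex{1,0,0,3} = 2
G(21) = mex{2,1,0,0} = 3
G(22) = mex{2,1,0,0} = 3
G(23) = mex{2,1,1,0} = 3
G(24) = mex{3,2,1,1} = 0
G(25) = mex{3,2,1,1} = 0
G(n+12) = G(n) holds for n = 0,…,8 (a full window of length max(S) = 9), so the sequence is purely periodic with period 12.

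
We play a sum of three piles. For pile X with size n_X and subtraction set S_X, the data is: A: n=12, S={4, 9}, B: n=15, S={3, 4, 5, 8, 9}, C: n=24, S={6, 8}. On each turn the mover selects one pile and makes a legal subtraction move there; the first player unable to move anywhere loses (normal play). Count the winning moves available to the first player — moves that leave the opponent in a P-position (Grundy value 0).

5

Pile A, S = {4, 9}:
G(0) = 0
G(1) = mex{} = 0
G(2) = mex{} = 0
G(3) = mex{} = 0
G(4) = mex{0} = 1
G(5) = mex{0} = 1
G(6) = mex{0} = 1
G(7) = mex{0} = 1
G(8) = mex{1} = 0
G(9) = mex{1,0} = 2
G(10) = mex{1,0} = 2
G(11) = mex{1,0} = 2
G(12) = mex{0,0} = 1
G_A(12) = 1.
Pile B, S = {3, 4, 5, 8, 9}:
G(0) = 0
G(1) = mex{} = 0
G(2) = mex{} = 0
G(3) = mex{0} = 1
G(4) = mex{0,0} = 1
G(5) = mex{0,0,0} = 1
G(6) = mex{1,0,0} = 2
G(7) = mex{1,1,0} = 2
G(8) = mex{1,1,1,0} = 2
G(9) = mex{2,1,1,0,0} = 3
G(10) = mex{2,2,1,0,0} = 3
G(11) = mex{2,2,2,1,0} = 3
G(12) = mex{3,2,2,1,1} = 0
G(13) = mex{3,3,2,1,1} = 0
G(14) = mex{3,3,3,2,1} = 0
G(15) = mex{0,3,3,2,2} = 1
G_B(15) = 1.
Pile C, S = {6, 8}:
n :  0  1  2  3  4  5  6  7  8  9 10 11 12 13 14 15 16 17 18 19 20 21 22 23 24
G :  0  0  0  0  0  0  1  1  1  1  1  1  2  2  0  0  0  0  0  0  1  1  1  1  1
G_C(24) = 1.
Combined Grundy value = 1 ⊕ 1 ⊕ 1 = 1.
A winning move leaves total XOR = 0, i.e. changes one component's Grundy value g to g ⊕ X where X is the current total.
Pile A: need g' = 1⊕1 = 0. Options: 12−4→G=0, 12−9→G=0. Hits: 2.
Pile B: need g' = 1⊕1 = 0. Options: 15−3→G=0, 15−4→G=3, 15−5→G=3, 15−8→G=2, 15−9→G=2. Hits: 1.
Pile C: need g' = 1⊕1 = 0. Options: 24−6→G=0, 24−8→G=0. Hits: 2.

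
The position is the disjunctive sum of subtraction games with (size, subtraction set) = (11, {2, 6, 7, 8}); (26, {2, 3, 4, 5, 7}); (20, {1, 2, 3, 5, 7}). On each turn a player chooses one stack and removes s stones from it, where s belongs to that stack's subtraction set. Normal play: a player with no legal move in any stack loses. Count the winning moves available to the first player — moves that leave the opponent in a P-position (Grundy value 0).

1

Stack A, S = {2, 6, 7, 8}:
G(0) = 0
G(1) = mex{} = 0
G(2) = mex{0} = 1
G(3) = mex{0} = 1
G(4) = mex{1} = 0
G(5) = mex{1} = 0
G(6) = mex{0,0} = 1
G(7) = mex{0,0,0} = 1
G(8) = mex{1,1,0,0} = 2
G(9) = mex{1,1,1,0} = 2
G(10) = mex{2,0,1,1} = 3
G(11) = mex{2,0,0,1} = 3
G_A(11) = 3.
Stack B, S = {2, 3, 4, 5, 7}:
n :  0  1  2  3  4  5  6  7  8  9 10 11 12 13 14 15 16 17 18 19 20 21 22 23 24 25 26
G :  0  0  1  1  2  2  3  3  4  0  0  1  1  2  2  3  3  4  0  0  1  1  2  2  3  3  4
G_B(26) = 4.
Stack C, S = {1, 2, 3, 5, 7}:
G(0) = 0
G(1) = mex{0} = 1
G(2) = mex{1,0} = 2
G(3) = mex{2,1,0} = 3
G(4) = mex{3,2,1} = 0
G(5) = mex{0,3,2,0} = 1
G(6) = mex{1,0,3,1} = 2
G(7) = mex{2,1,0,2,0} = 3
G(8) = mex{3,2,1,3,1} = 0
G(9) = mex{0,3,2,0,2} = 1
G(10) = mex{1,0,3,1,3} = 2
G(11) = mex{2,1,0,2,0} = 3
G(12) = mex{3,2,1,3,1} = 0
G(13) = mex{0,3,2,0,2} = 1
G(14) = mex{1,0,3,1,3} = 2
G(15) = mex{2,1,0,2,0} = 3
G(16) = mex{3,2,1,3,1} = 0
G(17) = mex{0,3,2,0,2} = 1
G(18) = mex{1,0,3,1,3} = 2
G(19) = mex{2,1,0,2,0} = 3
G(20) = mex{3,2,1,3,1} = 0
G_C(20) = 0.
Combined Grundy value = 3 ⊕ 4 ⊕ 0 = 7.
A winning move leaves total XOR = 0, i.e. changes one component's Grundy value g to g ⊕ X where X is the current total.
Stack A: need g' = 3⊕7 = 4. Options: 11−2→G=2, 11−6→G=0, 11−7→G=0, 11−8→G=1. Hits: 0.
Stack B: need g' = 4⊕7 = 3. Options: 26−2→G=3, 26−3→G=2, 26−4→G=2, 26−5→G=1, 26−7→G=0. Hits: 1.
Stack C: need g' = 0⊕7 = 7. Options: 20−1→G=3, 20−2→G=2, 20−3→G=1, 20−5→G=3, 20−7→G=1. Hits: 0.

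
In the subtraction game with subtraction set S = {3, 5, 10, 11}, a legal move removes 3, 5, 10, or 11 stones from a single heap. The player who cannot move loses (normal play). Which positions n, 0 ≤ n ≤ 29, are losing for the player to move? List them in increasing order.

0, 1, 2, 8, 9, 15, 16, 17, 23, 24

n :  0  1  2  3  4  5  6  7  8  9 10 11 12 13 14 15 16 17 18 19 20 21 22 23 24 25 26 27 28 29
G :  0  0  0  1  1  1  2  2  0  0  3  1  1  2  2  0  0  0  1  1  1  2  2  0  0  3  1  1  2  2
P-positions are exactly the n with G(n) = 0.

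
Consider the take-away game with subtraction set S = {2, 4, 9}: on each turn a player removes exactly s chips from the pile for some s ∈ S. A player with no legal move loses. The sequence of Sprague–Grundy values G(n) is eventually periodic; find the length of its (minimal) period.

6

n :  0  1  2  3  4  5  6  7  8  9 10 11 12 13 14 15 16
G :  0  0  1  1  2  2  0  0  1  1  2  2  0  0  1  1  2
G(n+6) = G(n) holds for n = 0,…,8 (a full window of length max(S) = 9), so the sequence is purely periodic with period 6.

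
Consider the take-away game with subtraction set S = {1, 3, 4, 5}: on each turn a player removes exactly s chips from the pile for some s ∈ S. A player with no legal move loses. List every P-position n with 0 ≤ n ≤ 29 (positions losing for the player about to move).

G(0) = 0
G(1) = mex{0} = 1
G(2) = mex{1} = 0
G(3) = mex{0,0} = 1
G(4) = mex{1,1,0} = 2
G(5) = mex{2,0,1,0} = 3
G(6) = mex{3,1,0,1} = 2
G(7) = mex{2,2,1,0} = 3
G(8) = mex{3,3,2,1} = 0
G(9) = mex{0,2,3,2} = 1
G(10) = mex{1,3,2,3} = 0
G(11) = mex{0,0,3,2} = 1
G(12) = mex{1,1,0,3} = 2
G(13) = mex{2,0,1,0} = 3
G(14) = mex{3,1,0,1} = 2
G(15) = mex{2,2,1,0} = 3
G(16) = mex{3,3,2,1} = 0
G(17) = mex{0,2,3,2} = 1
G(18) = mex{1,3,2,3} = 0
G(19) = mex{0,0,3,2} = 1
G(20) = mex{1,1,0,3} = 2
G(21) = mex{2,0,1,0} = 3
G(22) = mex{3,1,0,1} = 2
G(23) = mex{2,2,1,0} = 3
G(24) = mex{3,3,2,1} = 0
G(25) = mex{0,2,3,2} = 1
G(26) = mex{1,3,2,3} = 0
G(27) = mex{0,0,3,2} = 1
G(28) = mex{1,1,0,3} = 2
G(29) = mex{2,0,1,0} = 3
P-positions are exactly the n with G(n) = 0.

0, 2, 8, 10, 16, 18, 24, 26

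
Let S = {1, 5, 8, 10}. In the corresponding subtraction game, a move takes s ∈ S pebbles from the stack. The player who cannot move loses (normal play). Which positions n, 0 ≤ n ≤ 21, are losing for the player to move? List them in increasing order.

0, 2, 4, 6, 13, 15, 17, 19

G(0) = 0
G(1) = mex{0} = 1
G(2) = mex{1} = 0
G(3) = mex{0} = 1
G(4) = mex{1} = 0
G(5) = mex{0,0} = 1
G(6) = mex{1,1} = 0
G(7) = mex{0,0} = 1
G(8) = mex{1,1,0} = 2
G(9) = mex{2,0,1} = 3
G(10) = mex{3,1,0,0} = 2
G(11) = mex{2,0,1,1} = 3
G(12) = mex{3,1,0,0} = 2
G(13) = mex{2,2,1,1} = 0
G(14) = mex{0,3,0,0} = 1
G(15) = mex{1,2,1,1} = 0
G(16) = mex{0,3,2,0} = 1
G(17) = mex{1,2,3,1} = 0
G(18) = mex{0,0,2,2} = 1
G(19) = mex{1,1,3,3} = 0
G(20) = mex{0,0,2,2} = 1
G(21) = mex{1,1,0,3} = 2
P-positions are exactly the n with G(n) = 0.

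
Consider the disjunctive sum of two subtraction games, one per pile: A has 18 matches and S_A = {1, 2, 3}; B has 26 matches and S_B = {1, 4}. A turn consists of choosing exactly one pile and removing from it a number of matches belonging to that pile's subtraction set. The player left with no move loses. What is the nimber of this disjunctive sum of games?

Pile A, S = {1, 2, 3}:
n :  0  1  2  3  4  5  6  7  8  9 10 11 12 13 14 15 16 17 18
G :  0  1  2  3  0  1  2  3  0  1  2  3  0  1  2  3  0  1  2
G_A(18) = 2.
Pile B, S = {1, 4}:
n :  0  1  2  3  4  5  6  7  8  9 10 11 12 13 14 15 16 17 18 19 20 21 22 23 24 25 26
G :  0  1  0  1  2  0  1  0  1  2  0  1  0  1  2  0  1  0  1  2  0  1  0  1  2  0  1
G_B(26) = 1.
Combined Grundy value = 2 ⊕ 1 = 3.

3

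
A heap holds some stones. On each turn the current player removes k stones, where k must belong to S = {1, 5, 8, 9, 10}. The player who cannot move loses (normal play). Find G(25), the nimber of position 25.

2

G(0) = 0
G(1) = mex{0} = 1
G(2) = mex{1} = 0
G(3) = mex{0} = 1
G(4) = mex{1} = 0
G(5) = mex{0,0} = 1
G(6) = mex{1,1} = 0
G(7) = mex{0,0} = 1
G(8) = mex{1,1,0} = 2
G(9) = mex{2,0,1,0} = 3
G(10) = mex{3,1,0,1,0} = 2
G(11) = mex{2,0,1,0,1} = 3
G(12) = mex{3,1,0,1,0} = 2
G(13) = mex{2,2,1,0,1} = 3
G(14) = mex{3,3,0,1,0} = 2
G(15) = mex{2,2,1,0,1} = 3
G(16) = mex{3,3,2,1,0} = 4
G(17) = mex{4,2,3,2,1} = 0
G(18) = mex{0,3,2,3,2} = 1
G(19) = mex{1,2,3,2,3} = 0
G(20) = mex{0,3,2,3,2} = 1
G(21) = mex{1,4,3,2,3} = 0
G(22) = mex{0,0,2,3,2} = 1
G(23) = mex{1,1,3,2,3} = 0
G(24) = mex{0,0,4,3,2} = 1
G(25) = mex{1,1,0,4,3} = 2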